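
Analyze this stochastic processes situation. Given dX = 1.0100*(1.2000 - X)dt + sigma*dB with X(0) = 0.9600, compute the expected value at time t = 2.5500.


E[X(t)] = mu + (X(0) - mu)*exp(-theta*t)
= 1.2000 + (0.9600 - 1.2000)*exp(-1.0100*2.5500)
= 1.2000 + -0.2400 * 0.0761
= 1.1817

1.1817


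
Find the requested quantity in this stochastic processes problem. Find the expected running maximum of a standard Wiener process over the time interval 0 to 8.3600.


E(max B(s)) = sqrt(2t/pi)
= sqrt(2*8.3600/pi)
= sqrt(5.3221)
= 2.3070

2.3070


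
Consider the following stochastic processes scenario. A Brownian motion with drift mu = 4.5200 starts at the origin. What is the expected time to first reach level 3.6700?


Expected first passage time = a/mu
= 3.6700/4.5200
= 0.8119

0.8119


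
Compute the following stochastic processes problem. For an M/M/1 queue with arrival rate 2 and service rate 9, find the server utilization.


rho = lambda/mu
= 2/9
= 0.2222

0.2222


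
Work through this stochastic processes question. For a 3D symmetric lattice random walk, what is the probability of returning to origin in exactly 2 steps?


P(return in 2 steps) = P(reverse first step) = 1/(2d)
= 1/6
= 0.1667

0.1667


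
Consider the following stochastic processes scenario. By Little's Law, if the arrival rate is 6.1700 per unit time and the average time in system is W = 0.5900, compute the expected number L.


Little's Law: L = lambda * W
= 6.1700 * 0.5900
= 3.6403

3.6403


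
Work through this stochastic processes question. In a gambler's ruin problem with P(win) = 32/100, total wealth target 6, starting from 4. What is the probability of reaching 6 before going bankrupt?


Gambler's ruin formula:
r = q/p = 0.6800/0.3200 = 2.1250
P(win) = (1 - r^i)/(1 - r^N)
= (1 - 2.1250^4)/(1 - 2.1250^6)
= 0.2129

0.2129


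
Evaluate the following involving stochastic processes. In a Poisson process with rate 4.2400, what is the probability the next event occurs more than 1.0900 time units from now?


P(X > t) = exp(-lambda * t)
= exp(-4.2400 * 1.0900)
= exp(-4.6216) = 0.0098

0.0098


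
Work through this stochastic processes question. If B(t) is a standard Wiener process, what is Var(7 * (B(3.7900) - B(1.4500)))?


Var(alpha*(B(t)-B(s))) = alpha^2 * (t-s)
= 7^2 * (3.7900 - 1.4500)
= 49 * 2.3400
= 114.6600

114.6600


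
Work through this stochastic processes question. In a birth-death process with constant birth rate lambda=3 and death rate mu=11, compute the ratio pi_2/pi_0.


For birth-death process, pi_n/pi_0 = (lambda/mu)^n
= (3/11)^2
= 0.0744

0.0744


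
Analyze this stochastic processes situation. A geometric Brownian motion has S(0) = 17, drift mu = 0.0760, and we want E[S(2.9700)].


E[S(t)] = S(0) * exp(mu * t)
= 17 * exp(0.0760 * 2.9700)
= 17 * 1.2532
= 21.3048

21.3048


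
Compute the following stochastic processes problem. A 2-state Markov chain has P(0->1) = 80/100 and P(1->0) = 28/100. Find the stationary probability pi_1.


Stationary distribution: pi_0 = p10/(p01+p10), pi_1 = p01/(p01+p10)
p01 = 0.8000, p10 = 0.2800
pi_1 = 0.7407

0.7407


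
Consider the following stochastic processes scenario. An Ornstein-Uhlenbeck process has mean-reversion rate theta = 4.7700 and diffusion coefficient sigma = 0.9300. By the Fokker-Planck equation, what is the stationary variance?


Stationary variance = sigma^2 / (2*theta)
= 0.9300^2 / (2*4.7700)
= 0.8649 / 9.5400
= 0.0907

0.0907


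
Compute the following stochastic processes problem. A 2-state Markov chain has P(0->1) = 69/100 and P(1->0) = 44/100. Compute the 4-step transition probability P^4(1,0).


Computing P^4 by matrix multiplication.
P = [[0.3100, 0.6900], [0.4400, 0.5600]]
After raising P to the power 4:
P^4(1,0) = 0.3893

0.3893


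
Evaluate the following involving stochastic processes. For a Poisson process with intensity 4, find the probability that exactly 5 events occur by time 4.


P(N(t)=k) = (lambda*t)^k * exp(-lambda*t) / k!
lambda*t = 16
= 16^5 * exp(-16) / 5!
= 1048576 * 1.1254e-07 / 120
= 9.8335e-04

9.8335e-04


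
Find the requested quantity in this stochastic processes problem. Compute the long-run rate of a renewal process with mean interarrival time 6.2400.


Long-run renewal rate = 1/E(X)
= 1/6.2400
= 0.1603

0.1603


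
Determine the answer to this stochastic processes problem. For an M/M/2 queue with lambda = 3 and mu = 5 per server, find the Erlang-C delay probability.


a = lambda/mu = 0.6000
rho = a/c = 0.3000
Erlang-C formula applied:
C(c,a) = 0.1385

0.1385


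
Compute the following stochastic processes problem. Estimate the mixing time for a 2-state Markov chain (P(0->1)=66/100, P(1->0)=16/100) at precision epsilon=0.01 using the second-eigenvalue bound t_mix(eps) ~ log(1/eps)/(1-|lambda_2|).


lambda_2 = |1 - p01 - p10| = |1 - 0.6600 - 0.1600| = 0.1800
t_mix ~ log(1/eps)/(1 - |lambda_2|)
= log(100)/(1 - 0.1800) = 4.6052/0.8200
= 5.6161

5.6161


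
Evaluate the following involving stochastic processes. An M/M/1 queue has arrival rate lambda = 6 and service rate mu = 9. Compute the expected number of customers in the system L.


rho = 6/9 = 0.6667
L = rho/(1-rho)
= 0.6667/0.3333
= 2.0000

2.0000


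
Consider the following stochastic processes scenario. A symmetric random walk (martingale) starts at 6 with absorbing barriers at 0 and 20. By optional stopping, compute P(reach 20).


By optional stopping theorem: E(M at tau) = M(0) = 6
P(hit 20)*20 + P(hit 0)*0 = 6
P(hit 20) = (6 - 0)/(20 - 0) = 3/10 = 0.3000

0.3000


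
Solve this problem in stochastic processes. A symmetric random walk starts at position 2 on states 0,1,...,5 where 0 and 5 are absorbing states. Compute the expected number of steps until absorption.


For symmetric RW on 0,...,N with absorbing barriers, E(i) = i*(N-i)
E(2) = 2 * 3 = 6

6


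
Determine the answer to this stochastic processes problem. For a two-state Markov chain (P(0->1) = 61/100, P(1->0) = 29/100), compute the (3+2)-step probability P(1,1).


P^5 = P^3 * P^2
Computing via matrix multiplication of the transition matrix.
Entry (1,1) of P^5 = 0.6778

0.6778


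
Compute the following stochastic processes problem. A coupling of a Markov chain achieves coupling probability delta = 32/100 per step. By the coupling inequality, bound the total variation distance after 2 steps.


TV distance bound <= (1-delta)^n
= (1 - 0.3200)^2
= 0.6800^2
= 0.4624

0.4624


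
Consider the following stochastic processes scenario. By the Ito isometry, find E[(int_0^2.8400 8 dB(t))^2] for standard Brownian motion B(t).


By Ito isometry: E[(int f dB)^2] = int f^2 dt
= 8^2 * 2.8400
= 64 * 2.8400 = 181.7600

181.7600


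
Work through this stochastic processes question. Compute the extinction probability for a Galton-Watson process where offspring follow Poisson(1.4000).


Since mu = 1.4000 > 1, extinction prob q < 1.
Solve s = exp(mu*(s-1)) iteratively.
q = 0.4890

0.4890


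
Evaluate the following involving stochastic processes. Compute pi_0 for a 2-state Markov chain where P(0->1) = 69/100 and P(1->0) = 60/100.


Stationary distribution: pi_0 = p10/(p01+p10), pi_1 = p01/(p01+p10)
p01 = 0.6900, p10 = 0.6000
pi_0 = 0.4651

0.4651


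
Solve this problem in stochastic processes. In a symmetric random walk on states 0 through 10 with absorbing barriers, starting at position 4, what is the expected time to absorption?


For symmetric RW on 0,...,N with absorbing barriers, E(i) = i*(N-i)
E(4) = 4 * 6 = 24

24


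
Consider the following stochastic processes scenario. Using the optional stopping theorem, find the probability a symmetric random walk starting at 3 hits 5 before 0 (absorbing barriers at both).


By optional stopping theorem: E(M at tau) = M(0) = 3
P(hit 5)*5 + P(hit 0)*0 = 3
P(hit 5) = (3 - 0)/(5 - 0) = 3/5 = 0.6000

0.6000


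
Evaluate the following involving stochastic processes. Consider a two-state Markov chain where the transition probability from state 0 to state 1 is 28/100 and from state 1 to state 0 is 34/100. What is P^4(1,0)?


Computing P^4 by matrix multiplication.
P = [[0.7200, 0.2800], [0.3400, 0.6600]]
After raising P to the power 4:
P^4(1,0) = 0.5370

0.5370


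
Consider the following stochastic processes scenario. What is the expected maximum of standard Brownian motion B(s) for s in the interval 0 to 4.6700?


E(max B(s)) = sqrt(2t/pi)
= sqrt(2*4.6700/pi)
= sqrt(2.9730)
= 1.7242

1.7242


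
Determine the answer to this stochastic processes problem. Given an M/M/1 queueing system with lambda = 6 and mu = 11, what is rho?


rho = lambda/mu
= 6/11
= 0.5455

0.5455


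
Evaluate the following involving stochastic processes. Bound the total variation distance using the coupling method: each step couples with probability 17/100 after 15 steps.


TV distance bound <= (1-delta)^n
= (1 - 0.1700)^15
= 0.8300^15
= 0.0611

0.0611


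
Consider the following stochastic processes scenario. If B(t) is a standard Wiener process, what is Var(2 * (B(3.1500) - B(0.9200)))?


Var(alpha*(B(t)-B(s))) = alpha^2 * (t-s)
= 2^2 * (3.1500 - 0.9200)
= 4 * 2.2300
= 8.9200

8.9200


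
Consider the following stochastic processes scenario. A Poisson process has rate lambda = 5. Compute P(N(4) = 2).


P(N(t)=k) = (lambda*t)^k * exp(-lambda*t) / k!
lambda*t = 20
= 20^2 * exp(-20) / 2!
= 400 * 2.0612e-09 / 2
= 4.1223e-07

4.1223e-07


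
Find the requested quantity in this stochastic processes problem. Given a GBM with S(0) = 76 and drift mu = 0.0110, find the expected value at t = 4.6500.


E[S(t)] = S(0) * exp(mu * t)
= 76 * exp(0.0110 * 4.6500)
= 76 * 1.0525
= 79.9885

79.9885


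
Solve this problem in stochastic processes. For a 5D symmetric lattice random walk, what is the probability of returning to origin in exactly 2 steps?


P(return in 2 steps) = P(reverse first step) = 1/(2d)
= 1/10
= 0.1000

0.1000


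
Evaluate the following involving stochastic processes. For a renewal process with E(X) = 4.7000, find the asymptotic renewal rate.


Long-run renewal rate = 1/E(X)
= 1/4.7000
= 0.2128

0.2128


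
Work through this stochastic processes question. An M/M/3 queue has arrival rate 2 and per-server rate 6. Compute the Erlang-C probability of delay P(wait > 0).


a = lambda/mu = 0.3333
rho = a/c = 0.1111
Erlang-C formula applied:
C(c,a) = 0.0050

0.0050


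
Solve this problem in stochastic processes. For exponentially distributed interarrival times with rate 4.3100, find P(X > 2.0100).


P(X > t) = exp(-lambda * t)
= exp(-4.3100 * 2.0100)
= exp(-8.6631) = 1.7285e-04

1.7285e-04


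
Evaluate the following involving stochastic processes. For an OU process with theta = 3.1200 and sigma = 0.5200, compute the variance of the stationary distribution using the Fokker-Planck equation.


Stationary variance = sigma^2 / (2*theta)
= 0.5200^2 / (2*3.1200)
= 0.2704 / 6.2400
= 0.0433

0.0433


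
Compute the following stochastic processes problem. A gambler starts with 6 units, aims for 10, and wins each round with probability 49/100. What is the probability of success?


Gambler's ruin formula:
r = q/p = 0.5100/0.4900 = 1.0408
P(win) = (1 - r^i)/(1 - r^N)
= (1 - 1.0408^6)/(1 - 1.0408^10)
= 0.5515

0.5515


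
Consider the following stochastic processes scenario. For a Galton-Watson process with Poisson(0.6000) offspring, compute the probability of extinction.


Since mu = 0.6000 <= 1, extinction probability = 1.

1.0000


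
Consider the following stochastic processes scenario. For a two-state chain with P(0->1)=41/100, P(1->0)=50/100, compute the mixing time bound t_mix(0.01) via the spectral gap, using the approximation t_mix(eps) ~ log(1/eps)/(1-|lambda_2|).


lambda_2 = |1 - p01 - p10| = |1 - 0.4100 - 0.5000| = 0.0900
t_mix ~ log(1/eps)/(1 - |lambda_2|)
= log(100)/(1 - 0.0900) = 4.6052/0.9100
= 5.0606

5.0606


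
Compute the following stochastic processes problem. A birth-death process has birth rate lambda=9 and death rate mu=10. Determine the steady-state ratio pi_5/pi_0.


For birth-death process, pi_n/pi_0 = (lambda/mu)^n
= (9/10)^5
= 0.5905

0.5905


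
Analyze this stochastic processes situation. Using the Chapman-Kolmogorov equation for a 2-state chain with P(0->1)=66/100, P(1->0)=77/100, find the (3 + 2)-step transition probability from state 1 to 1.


P^5 = P^3 * P^2
Computing via matrix multiplication of the transition matrix.
Entry (1,1) of P^5 = 0.4536

0.4536


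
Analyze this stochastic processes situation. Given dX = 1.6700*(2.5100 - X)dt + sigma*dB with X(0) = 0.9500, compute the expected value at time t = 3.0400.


E[X(t)] = mu + (X(0) - mu)*exp(-theta*t)
= 2.5100 + (0.9500 - 2.5100)*exp(-1.6700*3.0400)
= 2.5100 + -1.5600 * 0.0062
= 2.5003

2.5003


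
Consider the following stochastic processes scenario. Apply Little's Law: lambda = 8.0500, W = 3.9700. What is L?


Little's Law: L = lambda * W
= 8.0500 * 3.9700
= 31.9585

31.9585


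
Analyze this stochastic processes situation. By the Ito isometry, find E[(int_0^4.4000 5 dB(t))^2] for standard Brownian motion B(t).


By Ito isometry: E[(int f dB)^2] = int f^2 dt
= 5^2 * 4.4000
= 25 * 4.4000 = 110.0000

110.0000


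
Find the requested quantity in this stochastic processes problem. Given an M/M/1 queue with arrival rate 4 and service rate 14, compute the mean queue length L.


rho = 4/14 = 0.2857
L = rho/(1-rho)
= 0.2857/0.7143
= 0.4000

0.4000


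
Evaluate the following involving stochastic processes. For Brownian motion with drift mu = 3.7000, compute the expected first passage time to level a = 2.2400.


Expected first passage time = a/mu
= 2.2400/3.7000
= 0.6054

0.6054


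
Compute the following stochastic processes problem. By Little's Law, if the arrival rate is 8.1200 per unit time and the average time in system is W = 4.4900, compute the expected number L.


Little's Law: L = lambda * W
= 8.1200 * 4.4900
= 36.4588

36.4588


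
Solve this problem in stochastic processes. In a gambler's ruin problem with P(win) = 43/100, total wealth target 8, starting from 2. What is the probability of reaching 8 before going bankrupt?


Gambler's ruin formula:
r = q/p = 0.5700/0.4300 = 1.3256
P(win) = (1 - r^i)/(1 - r^N)
= (1 - 1.3256^2)/(1 - 1.3256^8)
= 0.0887

0.0887


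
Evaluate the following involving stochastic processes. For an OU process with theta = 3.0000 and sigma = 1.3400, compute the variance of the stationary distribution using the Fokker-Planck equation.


Stationary variance = sigma^2 / (2*theta)
= 1.3400^2 / (2*3.0000)
= 1.7956 / 6.0000
= 0.2993

0.2993


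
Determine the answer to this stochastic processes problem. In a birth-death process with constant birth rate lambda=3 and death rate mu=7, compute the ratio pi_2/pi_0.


For birth-death process, pi_n/pi_0 = (lambda/mu)^n
= (3/7)^2
= 0.1837

0.1837


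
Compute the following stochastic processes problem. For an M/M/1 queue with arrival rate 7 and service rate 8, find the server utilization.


rho = lambda/mu
= 7/8
= 0.8750

0.8750


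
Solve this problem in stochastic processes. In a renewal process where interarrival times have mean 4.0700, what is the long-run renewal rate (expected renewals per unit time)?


Long-run renewal rate = 1/E(X)
= 1/4.0700
= 0.2457

0.2457


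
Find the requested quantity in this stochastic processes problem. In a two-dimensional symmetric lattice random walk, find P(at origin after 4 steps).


P = C(4,2)^2 / 4^4
= 6^2 / 256
= 36 / 256
= 0.1406

0.1406


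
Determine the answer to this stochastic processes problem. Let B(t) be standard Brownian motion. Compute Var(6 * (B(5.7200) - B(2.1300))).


Var(alpha*(B(t)-B(s))) = alpha^2 * (t-s)
= 6^2 * (5.7200 - 2.1300)
= 36 * 3.5900
= 129.2400

129.2400


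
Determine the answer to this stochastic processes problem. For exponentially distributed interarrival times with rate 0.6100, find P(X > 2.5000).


P(X > t) = exp(-lambda * t)
= exp(-0.6100 * 2.5000)
= exp(-1.5250) = 0.2176

0.2176


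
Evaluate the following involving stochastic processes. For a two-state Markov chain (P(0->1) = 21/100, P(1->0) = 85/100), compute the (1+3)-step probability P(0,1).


P^4 = P^1 * P^3
Computing via matrix multiplication of the transition matrix.
Entry (0,1) of P^4 = 0.1981

0.1981


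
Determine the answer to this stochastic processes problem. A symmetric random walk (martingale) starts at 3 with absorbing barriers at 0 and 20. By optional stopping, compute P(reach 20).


By optional stopping theorem: E(M at tau) = M(0) = 3
P(hit 20)*20 + P(hit 0)*0 = 3
P(hit 20) = (3 - 0)/(20 - 0) = 3/20 = 0.1500

0.1500


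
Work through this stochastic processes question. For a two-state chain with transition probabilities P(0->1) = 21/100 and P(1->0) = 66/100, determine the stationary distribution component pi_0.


Stationary distribution: pi_0 = p10/(p01+p10), pi_1 = p01/(p01+p10)
p01 = 0.2100, p10 = 0.6600
pi_0 = 0.7586

0.7586


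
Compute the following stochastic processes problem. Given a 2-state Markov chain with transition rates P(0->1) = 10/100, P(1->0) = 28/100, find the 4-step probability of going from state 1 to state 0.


Computing P^4 by matrix multiplication.
P = [[0.9000, 0.1000], [0.2800, 0.7200]]
After raising P to the power 4:
P^4(1,0) = 0.6280

0.6280


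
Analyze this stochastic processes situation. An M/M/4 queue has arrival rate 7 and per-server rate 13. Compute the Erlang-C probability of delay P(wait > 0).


a = lambda/mu = 0.5385
rho = a/c = 0.1346
Erlang-C formula applied:
C(c,a) = 0.0024

0.0024


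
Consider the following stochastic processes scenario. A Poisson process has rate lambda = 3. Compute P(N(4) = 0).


P(N(t)=k) = (lambda*t)^k * exp(-lambda*t) / k!
lambda*t = 12
= 12^0 * exp(-12) / 0!
= 1 * 6.1442e-06 / 1
= 6.1442e-06

6.1442e-06


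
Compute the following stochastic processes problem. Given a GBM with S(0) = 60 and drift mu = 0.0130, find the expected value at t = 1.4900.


E[S(t)] = S(0) * exp(mu * t)
= 60 * exp(0.0130 * 1.4900)
= 60 * 1.0196
= 61.1735

61.1735


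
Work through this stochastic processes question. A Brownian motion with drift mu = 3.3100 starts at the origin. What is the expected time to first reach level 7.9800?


Expected first passage time = a/mu
= 7.9800/3.3100
= 2.4109

2.4109


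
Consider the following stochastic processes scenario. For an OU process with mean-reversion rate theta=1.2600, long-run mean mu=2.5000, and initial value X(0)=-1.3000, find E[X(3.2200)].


E[X(t)] = mu + (X(0) - mu)*exp(-theta*t)
= 2.5000 + (-1.3000 - 2.5000)*exp(-1.2600*3.2200)
= 2.5000 + -3.8000 * 0.0173
= 2.4343

2.4343


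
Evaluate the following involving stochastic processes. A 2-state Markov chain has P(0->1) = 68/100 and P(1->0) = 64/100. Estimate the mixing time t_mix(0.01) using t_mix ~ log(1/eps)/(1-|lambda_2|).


lambda_2 = |1 - p01 - p10| = |1 - 0.6800 - 0.6400| = 0.3200
t_mix ~ log(1/eps)/(1 - |lambda_2|)
= log(100)/(1 - 0.3200) = 4.6052/0.6800
= 6.7723

6.7723


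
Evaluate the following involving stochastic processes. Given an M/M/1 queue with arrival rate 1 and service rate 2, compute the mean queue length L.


rho = 1/2 = 0.5000
L = rho/(1-rho)
= 0.5000/0.5000
= 1.0000

1.0000


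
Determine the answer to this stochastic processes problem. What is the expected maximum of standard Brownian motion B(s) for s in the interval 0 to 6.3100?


E(max B(s)) = sqrt(2t/pi)
= sqrt(2*6.3100/pi)
= sqrt(4.0171)
= 2.0043

2.0043


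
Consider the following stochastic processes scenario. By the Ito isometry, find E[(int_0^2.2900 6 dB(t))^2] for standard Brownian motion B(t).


By Ito isometry: E[(int f dB)^2] = int f^2 dt
= 6^2 * 2.2900
= 36 * 2.2900 = 82.4400

82.4400


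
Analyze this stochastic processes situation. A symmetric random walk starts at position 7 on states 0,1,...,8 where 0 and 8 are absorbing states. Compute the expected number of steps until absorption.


For symmetric RW on 0,...,N with absorbing barriers, E(i) = i*(N-i)
E(7) = 7 * 1 = 7

7


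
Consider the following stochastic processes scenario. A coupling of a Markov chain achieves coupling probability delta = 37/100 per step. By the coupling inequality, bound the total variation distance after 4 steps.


TV distance bound <= (1-delta)^n
= (1 - 0.3700)^4
= 0.6300^4
= 0.1575

0.1575


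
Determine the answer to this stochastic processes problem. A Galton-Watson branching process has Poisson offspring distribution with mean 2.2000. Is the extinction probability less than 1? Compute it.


Since mu = 2.2000 > 1, extinction prob q < 1.
Solve s = exp(mu*(s-1)) iteratively.
q = 0.1563

0.1563


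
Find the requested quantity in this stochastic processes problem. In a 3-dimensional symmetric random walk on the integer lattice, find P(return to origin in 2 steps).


P(return in 2 steps) = P(reverse first step) = 1/(2d)
= 1/6
= 0.1667

0.1667


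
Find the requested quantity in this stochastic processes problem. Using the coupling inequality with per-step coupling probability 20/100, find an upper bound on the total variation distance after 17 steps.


TV distance bound <= (1-delta)^n
= (1 - 0.2000)^17
= 0.8000^17
= 0.0225

0.0225


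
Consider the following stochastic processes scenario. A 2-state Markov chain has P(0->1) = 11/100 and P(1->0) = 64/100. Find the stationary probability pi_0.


Stationary distribution: pi_0 = p10/(p01+p10), pi_1 = p01/(p01+p10)
p01 = 0.1100, p10 = 0.6400
pi_0 = 0.8533

0.8533


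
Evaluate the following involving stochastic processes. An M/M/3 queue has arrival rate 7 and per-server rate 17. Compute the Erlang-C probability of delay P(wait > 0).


a = lambda/mu = 0.4118
rho = a/c = 0.1373
Erlang-C formula applied:
C(c,a) = 0.0089

0.0089


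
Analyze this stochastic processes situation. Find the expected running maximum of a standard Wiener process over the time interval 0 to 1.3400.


E(max B(s)) = sqrt(2t/pi)
= sqrt(2*1.3400/pi)
= sqrt(0.8531)
= 0.9236

0.9236


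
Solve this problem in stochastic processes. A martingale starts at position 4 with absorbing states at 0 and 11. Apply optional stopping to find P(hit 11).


By optional stopping theorem: E(M at tau) = M(0) = 4
P(hit 11)*11 + P(hit 0)*0 = 4
P(hit 11) = (4 - 0)/(11 - 0) = 4/11 = 0.3636

0.3636


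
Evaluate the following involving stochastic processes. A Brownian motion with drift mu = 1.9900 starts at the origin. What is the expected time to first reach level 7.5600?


Expected first passage time = a/mu
= 7.5600/1.9900
= 3.7990

3.7990


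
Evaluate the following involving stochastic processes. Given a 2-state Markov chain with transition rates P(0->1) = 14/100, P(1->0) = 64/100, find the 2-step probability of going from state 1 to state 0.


Computing P^2 by matrix multiplication.
P = [[0.8600, 0.1400], [0.6400, 0.3600]]
After raising P to the power 2:
P^2(1,0) = 0.7808

0.7808


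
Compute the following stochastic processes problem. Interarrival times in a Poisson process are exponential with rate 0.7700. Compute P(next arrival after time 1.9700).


P(X > t) = exp(-lambda * t)
= exp(-0.7700 * 1.9700)
= exp(-1.5169) = 0.2194

0.2194


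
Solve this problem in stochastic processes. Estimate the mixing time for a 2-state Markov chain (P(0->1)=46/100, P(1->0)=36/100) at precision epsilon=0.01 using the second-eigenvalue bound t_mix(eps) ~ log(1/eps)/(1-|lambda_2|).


lambda_2 = |1 - p01 - p10| = |1 - 0.4600 - 0.3600| = 0.1800
t_mix ~ log(1/eps)/(1 - |lambda_2|)
= log(100)/(1 - 0.1800) = 4.6052/0.8200
= 5.6161

5.6161


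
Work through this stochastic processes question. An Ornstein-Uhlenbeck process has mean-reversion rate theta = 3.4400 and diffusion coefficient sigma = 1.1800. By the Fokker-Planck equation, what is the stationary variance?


Stationary variance = sigma^2 / (2*theta)
= 1.1800^2 / (2*3.4400)
= 1.3924 / 6.8800
= 0.2024

0.2024


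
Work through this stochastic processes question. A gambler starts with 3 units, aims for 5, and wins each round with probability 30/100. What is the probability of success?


Gambler's ruin formula:
r = q/p = 0.7000/0.3000 = 2.3333
P(win) = (1 - r^i)/(1 - r^N)
= (1 - 2.3333^3)/(1 - 2.3333^5)
= 0.1717

0.1717


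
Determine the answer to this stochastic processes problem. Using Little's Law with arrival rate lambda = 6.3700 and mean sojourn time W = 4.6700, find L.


Little's Law: L = lambda * W
= 6.3700 * 4.6700
= 29.7479

29.7479


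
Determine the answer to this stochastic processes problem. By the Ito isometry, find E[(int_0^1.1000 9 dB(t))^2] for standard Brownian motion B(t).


By Ito isometry: E[(int f dB)^2] = int f^2 dt
= 9^2 * 1.1000
= 81 * 1.1000 = 89.1000

89.1000


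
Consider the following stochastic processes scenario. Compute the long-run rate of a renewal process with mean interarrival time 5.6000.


Long-run renewal rate = 1/E(X)
= 1/5.6000
= 0.1786

0.1786


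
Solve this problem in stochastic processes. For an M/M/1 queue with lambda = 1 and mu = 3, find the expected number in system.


rho = 1/3 = 0.3333
L = rho/(1-rho)
= 0.3333/0.6667
= 0.5000

0.5000


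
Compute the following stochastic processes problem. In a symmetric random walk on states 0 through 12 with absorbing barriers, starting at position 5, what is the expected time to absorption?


For symmetric RW on 0,...,N with absorbing barriers, E(i) = i*(N-i)
E(5) = 5 * 7 = 35

35


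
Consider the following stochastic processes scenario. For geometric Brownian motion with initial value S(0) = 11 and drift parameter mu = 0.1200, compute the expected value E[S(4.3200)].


E[S(t)] = S(0) * exp(mu * t)
= 11 * exp(0.1200 * 4.3200)
= 11 * 1.6793
= 18.4727

18.4727


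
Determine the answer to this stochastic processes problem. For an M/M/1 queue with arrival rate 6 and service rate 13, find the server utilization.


rho = lambda/mu
= 6/13
= 0.4615

0.4615


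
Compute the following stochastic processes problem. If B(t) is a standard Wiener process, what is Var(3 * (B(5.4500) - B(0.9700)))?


Var(alpha*(B(t)-B(s))) = alpha^2 * (t-s)
= 3^2 * (5.4500 - 0.9700)
= 9 * 4.4800
= 40.3200

40.3200


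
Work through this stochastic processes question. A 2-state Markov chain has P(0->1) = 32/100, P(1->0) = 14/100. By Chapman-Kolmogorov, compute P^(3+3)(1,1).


P^6 = P^3 * P^3
Computing via matrix multiplication of the transition matrix.
Entry (1,1) of P^6 = 0.7032

0.7032


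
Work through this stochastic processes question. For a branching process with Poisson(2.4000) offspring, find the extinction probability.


Since mu = 2.4000 > 1, extinction prob q < 1.
Solve s = exp(mu*(s-1)) iteratively.
q = 0.1214

0.1214


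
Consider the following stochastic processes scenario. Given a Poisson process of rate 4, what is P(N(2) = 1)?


P(N(t)=k) = (lambda*t)^k * exp(-lambda*t) / k!
lambda*t = 8
= 8^1 * exp(-8) / 1!
= 8 * 3.3546e-04 / 1
= 0.0027

0.0027


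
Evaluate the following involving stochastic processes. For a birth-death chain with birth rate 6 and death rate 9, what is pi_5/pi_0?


For birth-death process, pi_n/pi_0 = (lambda/mu)^n
= (6/9)^5
= 0.1317

0.1317


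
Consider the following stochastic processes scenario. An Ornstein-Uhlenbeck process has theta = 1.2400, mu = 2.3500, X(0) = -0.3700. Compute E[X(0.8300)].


E[X(t)] = mu + (X(0) - mu)*exp(-theta*t)
= 2.3500 + (-0.3700 - 2.3500)*exp(-1.2400*0.8300)
= 2.3500 + -2.7200 * 0.3573
= 1.3782

1.3782


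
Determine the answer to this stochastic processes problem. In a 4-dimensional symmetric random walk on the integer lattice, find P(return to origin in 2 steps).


P(return in 2 steps) = P(reverse first step) = 1/(2d)
= 1/8
= 0.1250

0.1250


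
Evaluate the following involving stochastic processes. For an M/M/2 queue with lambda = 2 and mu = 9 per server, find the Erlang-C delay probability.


a = lambda/mu = 0.2222
rho = a/c = 0.1111
Erlang-C formula applied:
C(c,a) = 0.0222

0.0222


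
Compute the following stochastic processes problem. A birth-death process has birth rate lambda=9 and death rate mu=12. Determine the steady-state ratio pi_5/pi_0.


For birth-death process, pi_n/pi_0 = (lambda/mu)^n
= (9/12)^5
= 0.2373

0.2373


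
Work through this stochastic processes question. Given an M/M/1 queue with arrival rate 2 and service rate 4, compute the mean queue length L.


rho = 2/4 = 0.5000
L = rho/(1-rho)
= 0.5000/0.5000
= 1.0000

1.0000


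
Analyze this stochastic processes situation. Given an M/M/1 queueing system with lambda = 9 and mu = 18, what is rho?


rho = lambda/mu
= 9/18
= 0.5000

0.5000


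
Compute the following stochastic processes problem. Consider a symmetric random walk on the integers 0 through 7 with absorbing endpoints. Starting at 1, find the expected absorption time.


For symmetric RW on 0,...,N with absorbing barriers, E(i) = i*(N-i)
E(1) = 1 * 6 = 6

6


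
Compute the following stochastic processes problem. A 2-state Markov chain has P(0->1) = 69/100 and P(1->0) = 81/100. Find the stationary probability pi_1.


Stationary distribution: pi_0 = p10/(p01+p10), pi_1 = p01/(p01+p10)
p01 = 0.6900, p10 = 0.8100
pi_1 = 0.4600

0.4600


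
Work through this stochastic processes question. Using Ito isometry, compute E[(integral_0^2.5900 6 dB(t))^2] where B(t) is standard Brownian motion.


By Ito isometry: E[(int f dB)^2] = int f^2 dt
= 6^2 * 2.5900
= 36 * 2.5900 = 93.2400

93.2400


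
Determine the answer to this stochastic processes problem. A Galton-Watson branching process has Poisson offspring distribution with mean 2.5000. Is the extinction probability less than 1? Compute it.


Since mu = 2.5000 > 1, extinction prob q < 1.
Solve s = exp(mu*(s-1)) iteratively.
q = 0.1074

0.1074


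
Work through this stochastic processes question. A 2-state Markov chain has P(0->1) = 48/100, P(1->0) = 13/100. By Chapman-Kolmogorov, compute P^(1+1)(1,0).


P^2 = P^1 * P^1
Computing via matrix multiplication of the transition matrix.
Entry (1,0) of P^2 = 0.1807

0.1807


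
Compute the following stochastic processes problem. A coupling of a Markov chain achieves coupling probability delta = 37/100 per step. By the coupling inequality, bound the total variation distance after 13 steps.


TV distance bound <= (1-delta)^n
= (1 - 0.3700)^13
= 0.6300^13
= 0.0025

0.0025


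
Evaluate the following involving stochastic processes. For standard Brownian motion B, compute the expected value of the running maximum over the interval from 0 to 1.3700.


E(max B(s)) = sqrt(2t/pi)
= sqrt(2*1.3700/pi)
= sqrt(0.8722)
= 0.9339

0.9339


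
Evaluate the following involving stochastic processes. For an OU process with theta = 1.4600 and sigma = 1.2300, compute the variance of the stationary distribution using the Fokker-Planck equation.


Stationary variance = sigma^2 / (2*theta)
= 1.2300^2 / (2*1.4600)
= 1.5129 / 2.9200
= 0.5181

0.5181


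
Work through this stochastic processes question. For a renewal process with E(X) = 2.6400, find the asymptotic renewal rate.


Long-run renewal rate = 1/E(X)
= 1/2.6400
= 0.3788

0.3788


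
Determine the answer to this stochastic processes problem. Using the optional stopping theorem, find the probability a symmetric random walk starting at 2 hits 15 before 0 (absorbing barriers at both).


By optional stopping theorem: E(M at tau) = M(0) = 2
P(hit 15)*15 + P(hit 0)*0 = 2
P(hit 15) = (2 - 0)/(15 - 0) = 2/15 = 0.1333

0.1333


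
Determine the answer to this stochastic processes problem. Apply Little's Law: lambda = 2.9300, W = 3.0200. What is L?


Little's Law: L = lambda * W
= 2.9300 * 3.0200
= 8.8486

8.8486


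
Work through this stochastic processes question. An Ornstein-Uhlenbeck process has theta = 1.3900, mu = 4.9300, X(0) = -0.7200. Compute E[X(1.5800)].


E[X(t)] = mu + (X(0) - mu)*exp(-theta*t)
= 4.9300 + (-0.7200 - 4.9300)*exp(-1.3900*1.5800)
= 4.9300 + -5.6500 * 0.1112
= 4.3016

4.3016


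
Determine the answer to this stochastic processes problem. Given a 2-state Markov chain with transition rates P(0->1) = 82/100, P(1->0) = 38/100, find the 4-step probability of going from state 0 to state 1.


Computing P^4 by matrix multiplication.
P = [[0.1800, 0.8200], [0.3800, 0.6200]]
After raising P to the power 4:
P^4(0,1) = 0.6822

0.6822


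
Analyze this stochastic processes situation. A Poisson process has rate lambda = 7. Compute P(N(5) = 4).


P(N(t)=k) = (lambda*t)^k * exp(-lambda*t) / k!
lambda*t = 35
= 35^4 * exp(-35) / 4!
= 1500625 * 6.3051e-16 / 24
= 3.9423e-11

3.9423e-11


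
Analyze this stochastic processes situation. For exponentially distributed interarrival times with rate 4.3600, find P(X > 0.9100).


P(X > t) = exp(-lambda * t)
= exp(-4.3600 * 0.9100)
= exp(-3.9676) = 0.0189

0.0189


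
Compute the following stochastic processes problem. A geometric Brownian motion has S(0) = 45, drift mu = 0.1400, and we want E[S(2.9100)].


E[S(t)] = S(0) * exp(mu * t)
= 45 * exp(0.1400 * 2.9100)
= 45 * 1.5029
= 67.6307

67.6307


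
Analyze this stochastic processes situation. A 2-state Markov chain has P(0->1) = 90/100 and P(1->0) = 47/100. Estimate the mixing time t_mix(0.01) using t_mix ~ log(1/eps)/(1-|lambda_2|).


lambda_2 = |1 - p01 - p10| = |1 - 0.9000 - 0.4700| = 0.3700
t_mix ~ log(1/eps)/(1 - |lambda_2|)
= log(100)/(1 - 0.3700) = 4.6052/0.6300
= 7.3098

7.3098


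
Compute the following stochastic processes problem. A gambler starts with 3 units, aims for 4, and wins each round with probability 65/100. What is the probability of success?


Gambler's ruin formula:
r = q/p = 0.3500/0.6500 = 0.5385
P(win) = (1 - r^i)/(1 - r^N)
= (1 - 0.5385^3)/(1 - 0.5385^4)
= 0.9213

0.9213


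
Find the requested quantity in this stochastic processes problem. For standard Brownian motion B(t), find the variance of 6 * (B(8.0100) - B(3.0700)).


Var(alpha*(B(t)-B(s))) = alpha^2 * (t-s)
= 6^2 * (8.0100 - 3.0700)
= 36 * 4.9400
= 177.8400

177.8400


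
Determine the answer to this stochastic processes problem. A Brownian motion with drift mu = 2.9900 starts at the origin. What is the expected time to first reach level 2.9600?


Expected first passage time = a/mu
= 2.9600/2.9900
= 0.9900

0.9900


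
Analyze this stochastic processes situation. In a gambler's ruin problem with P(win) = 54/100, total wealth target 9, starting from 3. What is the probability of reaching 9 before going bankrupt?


Gambler's ruin formula:
r = q/p = 0.4600/0.5400 = 0.8519
P(win) = (1 - r^i)/(1 - r^N)
= (1 - 0.8519^3)/(1 - 0.8519^9)
= 0.4999

0.4999


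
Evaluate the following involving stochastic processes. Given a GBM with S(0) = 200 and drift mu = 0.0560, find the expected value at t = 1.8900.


E[S(t)] = S(0) * exp(mu * t)
= 200 * exp(0.0560 * 1.8900)
= 200 * 1.1116
= 222.3288

222.3288


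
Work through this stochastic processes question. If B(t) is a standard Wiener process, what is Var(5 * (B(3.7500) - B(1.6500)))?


Var(alpha*(B(t)-B(s))) = alpha^2 * (t-s)
= 5^2 * (3.7500 - 1.6500)
= 25 * 2.1000
= 52.5000

52.5000


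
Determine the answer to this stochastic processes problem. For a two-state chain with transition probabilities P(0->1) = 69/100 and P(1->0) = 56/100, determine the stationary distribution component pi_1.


Stationary distribution: pi_0 = p10/(p01+p10), pi_1 = p01/(p01+p10)
p01 = 0.6900, p10 = 0.5600
pi_1 = 0.5520

0.5520


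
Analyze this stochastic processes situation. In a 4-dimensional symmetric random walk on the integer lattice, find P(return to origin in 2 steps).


P(return in 2 steps) = P(reverse first step) = 1/(2d)
= 1/8
= 0.1250

0.1250


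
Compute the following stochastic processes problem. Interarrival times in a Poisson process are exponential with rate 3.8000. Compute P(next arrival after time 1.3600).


P(X > t) = exp(-lambda * t)
= exp(-3.8000 * 1.3600)
= exp(-5.1680) = 0.0057

0.0057


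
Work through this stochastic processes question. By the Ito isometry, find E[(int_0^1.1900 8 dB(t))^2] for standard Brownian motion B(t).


By Ito isometry: E[(int f dB)^2] = int f^2 dt
= 8^2 * 1.1900
= 64 * 1.1900 = 76.1600

76.1600


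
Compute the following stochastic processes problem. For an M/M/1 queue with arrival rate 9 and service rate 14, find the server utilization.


rho = lambda/mu
= 9/14
= 0.6429

0.6429


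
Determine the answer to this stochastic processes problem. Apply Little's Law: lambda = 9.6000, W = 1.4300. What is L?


Little's Law: L = lambda * W
= 9.6000 * 1.4300
= 13.7280

13.7280


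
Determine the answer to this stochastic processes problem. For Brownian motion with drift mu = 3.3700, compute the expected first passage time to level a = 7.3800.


Expected first passage time = a/mu
= 7.3800/3.3700
= 2.1899

2.1899


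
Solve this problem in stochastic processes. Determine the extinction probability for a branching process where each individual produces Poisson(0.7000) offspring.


Since mu = 0.7000 <= 1, extinction probability = 1.

1.0000


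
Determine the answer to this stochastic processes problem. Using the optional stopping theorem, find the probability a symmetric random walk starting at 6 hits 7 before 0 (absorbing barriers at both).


By optional stopping theorem: E(M at tau) = M(0) = 6
P(hit 7)*7 + P(hit 0)*0 = 6
P(hit 7) = (6 - 0)/(7 - 0) = 6/7 = 0.8571

0.8571


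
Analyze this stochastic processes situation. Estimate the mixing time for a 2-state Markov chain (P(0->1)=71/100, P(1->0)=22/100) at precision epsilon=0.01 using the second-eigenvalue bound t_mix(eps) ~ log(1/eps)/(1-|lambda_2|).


lambda_2 = |1 - p01 - p10| = |1 - 0.7100 - 0.2200| = 0.0700
t_mix ~ log(1/eps)/(1 - |lambda_2|)
= log(100)/(1 - 0.0700) = 4.6052/0.9300
= 4.9518

4.9518


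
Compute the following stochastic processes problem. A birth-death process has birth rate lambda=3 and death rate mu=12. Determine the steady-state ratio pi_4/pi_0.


For birth-death process, pi_n/pi_0 = (lambda/mu)^n
= (3/12)^4
= 0.0039

0.0039


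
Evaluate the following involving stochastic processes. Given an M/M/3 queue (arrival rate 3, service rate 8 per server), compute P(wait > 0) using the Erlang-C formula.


a = lambda/mu = 0.3750
rho = a/c = 0.1250
Erlang-C formula applied:
C(c,a) = 0.0069

0.0069


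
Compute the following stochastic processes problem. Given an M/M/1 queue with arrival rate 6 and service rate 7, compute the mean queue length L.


rho = 6/7 = 0.8571
L = rho/(1-rho)
= 0.8571/0.1429
= 6.0000

6.0000


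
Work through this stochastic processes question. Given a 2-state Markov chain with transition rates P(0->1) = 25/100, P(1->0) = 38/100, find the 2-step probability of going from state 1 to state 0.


Computing P^2 by matrix multiplication.
P = [[0.7500, 0.2500], [0.3800, 0.6200]]
After raising P to the power 2:
P^2(1,0) = 0.5206

0.5206


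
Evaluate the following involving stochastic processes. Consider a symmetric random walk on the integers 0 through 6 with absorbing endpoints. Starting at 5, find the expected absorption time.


For symmetric RW on 0,...,N with absorbing barriers, E(i) = i*(N-i)
E(5) = 5 * 1 = 5

5


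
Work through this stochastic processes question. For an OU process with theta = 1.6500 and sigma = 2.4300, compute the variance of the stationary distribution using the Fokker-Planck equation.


Stationary variance = sigma^2 / (2*theta)
= 2.4300^2 / (2*1.6500)
= 5.9049 / 3.3000
= 1.7894

1.7894


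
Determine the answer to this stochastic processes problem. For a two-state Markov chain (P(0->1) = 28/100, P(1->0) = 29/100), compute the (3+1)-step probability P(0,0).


P^4 = P^3 * P^1
Computing via matrix multiplication of the transition matrix.
Entry (0,0) of P^4 = 0.5256

0.5256
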